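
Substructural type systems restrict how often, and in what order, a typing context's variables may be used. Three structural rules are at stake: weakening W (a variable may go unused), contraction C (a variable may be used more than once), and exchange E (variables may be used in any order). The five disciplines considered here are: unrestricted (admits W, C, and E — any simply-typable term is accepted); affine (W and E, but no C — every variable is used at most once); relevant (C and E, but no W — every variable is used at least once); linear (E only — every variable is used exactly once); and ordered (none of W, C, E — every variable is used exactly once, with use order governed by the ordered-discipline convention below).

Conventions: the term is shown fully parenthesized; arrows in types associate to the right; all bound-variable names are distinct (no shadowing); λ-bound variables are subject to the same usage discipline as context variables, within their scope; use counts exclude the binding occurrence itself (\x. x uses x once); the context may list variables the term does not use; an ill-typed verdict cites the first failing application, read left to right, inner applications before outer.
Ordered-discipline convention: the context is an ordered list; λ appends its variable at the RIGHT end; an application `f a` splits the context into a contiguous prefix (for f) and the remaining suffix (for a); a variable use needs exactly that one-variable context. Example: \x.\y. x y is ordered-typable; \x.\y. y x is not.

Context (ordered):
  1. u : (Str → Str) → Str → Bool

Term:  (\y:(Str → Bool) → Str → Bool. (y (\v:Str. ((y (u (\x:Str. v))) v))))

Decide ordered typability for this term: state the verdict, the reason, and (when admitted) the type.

no — repeated use of y ×2, v ×2; needs weakening: x unused
variable uses: u ×1, y (λ-bound) ×2, v (λ-bound) ×2, x (λ-bound) ×0
order of uses: y, y, u, v, v
typing: well-typed at ((Str → Bool) → Str → Bool) → Str → Bool
all disciplines: ordered ✗, linear ✗, affine ✗, relevant ✗, unrestricted ✓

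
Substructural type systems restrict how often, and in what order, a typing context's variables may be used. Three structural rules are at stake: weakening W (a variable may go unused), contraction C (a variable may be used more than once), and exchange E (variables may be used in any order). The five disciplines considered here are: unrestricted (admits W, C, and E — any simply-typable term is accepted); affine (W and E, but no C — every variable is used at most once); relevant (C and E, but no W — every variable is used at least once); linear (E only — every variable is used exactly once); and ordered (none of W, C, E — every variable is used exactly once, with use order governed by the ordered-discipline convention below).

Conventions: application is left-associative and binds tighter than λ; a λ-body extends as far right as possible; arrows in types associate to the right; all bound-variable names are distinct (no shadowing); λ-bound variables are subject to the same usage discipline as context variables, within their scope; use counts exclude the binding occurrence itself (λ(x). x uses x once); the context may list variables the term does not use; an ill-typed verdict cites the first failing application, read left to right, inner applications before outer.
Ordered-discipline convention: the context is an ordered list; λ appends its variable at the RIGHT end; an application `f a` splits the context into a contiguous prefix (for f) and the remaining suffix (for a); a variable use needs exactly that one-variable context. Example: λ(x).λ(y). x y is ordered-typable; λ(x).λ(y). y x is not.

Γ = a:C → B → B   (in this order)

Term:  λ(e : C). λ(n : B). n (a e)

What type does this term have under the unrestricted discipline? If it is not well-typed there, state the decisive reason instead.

not well-typed under unrestricted — fails simple typing
usage: a: 1×; e (λ-bound): 1×; n (λ-bound): 1×
uses in reading order: n, a, e
typing: ill-typed: applying a non-function (B)
summary: ordered ✗ · linear ✗ · affine ✗ · relevant ✗ · unrestricted ✗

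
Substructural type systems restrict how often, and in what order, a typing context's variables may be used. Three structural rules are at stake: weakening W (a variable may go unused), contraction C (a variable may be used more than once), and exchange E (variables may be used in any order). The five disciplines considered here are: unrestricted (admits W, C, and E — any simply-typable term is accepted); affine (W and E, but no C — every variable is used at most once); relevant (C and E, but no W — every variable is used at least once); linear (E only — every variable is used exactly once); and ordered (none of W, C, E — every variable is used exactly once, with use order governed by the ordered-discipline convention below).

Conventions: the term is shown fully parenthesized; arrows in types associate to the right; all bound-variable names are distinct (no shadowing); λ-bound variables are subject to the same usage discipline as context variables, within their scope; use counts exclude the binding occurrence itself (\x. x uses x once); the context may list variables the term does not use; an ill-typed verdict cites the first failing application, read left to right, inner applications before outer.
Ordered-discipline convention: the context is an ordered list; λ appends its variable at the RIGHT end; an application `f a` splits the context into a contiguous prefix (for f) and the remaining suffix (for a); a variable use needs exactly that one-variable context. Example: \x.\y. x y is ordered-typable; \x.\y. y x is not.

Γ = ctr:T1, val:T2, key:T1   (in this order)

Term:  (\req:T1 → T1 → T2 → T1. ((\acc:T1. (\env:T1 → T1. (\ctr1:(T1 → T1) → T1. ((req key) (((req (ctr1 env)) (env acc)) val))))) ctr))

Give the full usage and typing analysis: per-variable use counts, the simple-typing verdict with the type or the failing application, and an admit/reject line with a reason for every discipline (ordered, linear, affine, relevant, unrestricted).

variable uses: ctr=1; val=1; key=1; req [bound]=2; acc [bound]=1; env [bound]=2; ctr1 [bound]=1
order of uses: req, key, req, ctr1, env, env, acc, val, ctr
typing: the term checks, with type (T1 → T1 → T2 → T1) → (T1 → T1) → ((T1 → T1) → T1) → T2 → T1
ordered: ✗, req ×2, env ×2 used more than once (contraction)
linear: ✗, req ×2, env ×2 used more than once (contraction)
affine: ✗, req ×2, env ×2 used more than once (contraction)
relevant: ✓, ctr, val, key, req, acc, env, ctr1: all used, weakening unneeded
unrestricted: ✓, type-checks ((T1 → T1 → T2 → T1) → (T1 → T1) → ((T1 → T1) → T1) → T2 → T1) and nothing is barred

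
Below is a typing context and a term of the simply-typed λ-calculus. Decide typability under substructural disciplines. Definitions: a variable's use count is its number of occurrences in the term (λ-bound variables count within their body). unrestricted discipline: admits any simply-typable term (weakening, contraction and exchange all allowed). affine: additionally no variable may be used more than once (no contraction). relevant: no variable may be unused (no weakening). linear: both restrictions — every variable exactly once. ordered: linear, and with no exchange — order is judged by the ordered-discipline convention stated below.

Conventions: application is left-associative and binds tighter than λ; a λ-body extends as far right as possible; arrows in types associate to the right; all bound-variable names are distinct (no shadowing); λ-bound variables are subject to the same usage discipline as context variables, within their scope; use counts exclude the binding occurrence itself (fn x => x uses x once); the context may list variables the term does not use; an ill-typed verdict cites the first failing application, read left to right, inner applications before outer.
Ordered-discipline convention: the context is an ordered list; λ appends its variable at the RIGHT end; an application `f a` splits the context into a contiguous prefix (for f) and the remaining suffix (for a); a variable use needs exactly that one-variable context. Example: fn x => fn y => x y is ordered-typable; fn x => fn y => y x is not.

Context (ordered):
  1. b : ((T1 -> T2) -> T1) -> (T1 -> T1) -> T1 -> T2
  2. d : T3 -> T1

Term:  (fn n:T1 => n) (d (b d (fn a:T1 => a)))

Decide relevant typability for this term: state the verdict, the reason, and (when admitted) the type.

no — the type mismatch rejects it
variable uses: b=1, d=2, n [bound]=1, a [bound]=1
left-to-right use order: n, d, b, d, a
typing: ill-typed: an application expects (T1 -> T2) -> T1 but receives T3 -> T1
across the five disciplines: ordered ✗; linear ✗; affine ✗; relevant ✗; unrestricted ✗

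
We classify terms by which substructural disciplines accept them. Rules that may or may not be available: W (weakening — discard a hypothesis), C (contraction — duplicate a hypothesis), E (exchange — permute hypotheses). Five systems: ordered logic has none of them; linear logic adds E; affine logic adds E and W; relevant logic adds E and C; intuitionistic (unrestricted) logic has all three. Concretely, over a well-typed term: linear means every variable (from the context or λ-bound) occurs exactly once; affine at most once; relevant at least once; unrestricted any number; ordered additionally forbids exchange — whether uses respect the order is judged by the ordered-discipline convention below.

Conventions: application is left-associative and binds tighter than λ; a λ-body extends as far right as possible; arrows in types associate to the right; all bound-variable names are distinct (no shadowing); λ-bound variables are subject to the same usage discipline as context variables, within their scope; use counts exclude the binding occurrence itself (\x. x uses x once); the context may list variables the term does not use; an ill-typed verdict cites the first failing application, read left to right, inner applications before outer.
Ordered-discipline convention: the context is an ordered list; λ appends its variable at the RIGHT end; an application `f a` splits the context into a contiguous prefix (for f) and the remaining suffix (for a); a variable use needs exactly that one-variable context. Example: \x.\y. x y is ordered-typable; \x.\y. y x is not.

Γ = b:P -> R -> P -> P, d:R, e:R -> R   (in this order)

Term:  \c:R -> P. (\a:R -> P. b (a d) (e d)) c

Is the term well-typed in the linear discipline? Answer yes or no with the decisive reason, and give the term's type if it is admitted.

no — uses contraction: d ×2
use counts: b: 1; d: 2; e: 1; c [bound]: 1; a [bound]: 1
uses in reading order: b, a, d, e, d, c
typing: well-typed — term : (R -> P) -> P -> P
all disciplines: ordered ✗ · linear ✗ · affine ✗ · relevant ✓ · unrestricted ✓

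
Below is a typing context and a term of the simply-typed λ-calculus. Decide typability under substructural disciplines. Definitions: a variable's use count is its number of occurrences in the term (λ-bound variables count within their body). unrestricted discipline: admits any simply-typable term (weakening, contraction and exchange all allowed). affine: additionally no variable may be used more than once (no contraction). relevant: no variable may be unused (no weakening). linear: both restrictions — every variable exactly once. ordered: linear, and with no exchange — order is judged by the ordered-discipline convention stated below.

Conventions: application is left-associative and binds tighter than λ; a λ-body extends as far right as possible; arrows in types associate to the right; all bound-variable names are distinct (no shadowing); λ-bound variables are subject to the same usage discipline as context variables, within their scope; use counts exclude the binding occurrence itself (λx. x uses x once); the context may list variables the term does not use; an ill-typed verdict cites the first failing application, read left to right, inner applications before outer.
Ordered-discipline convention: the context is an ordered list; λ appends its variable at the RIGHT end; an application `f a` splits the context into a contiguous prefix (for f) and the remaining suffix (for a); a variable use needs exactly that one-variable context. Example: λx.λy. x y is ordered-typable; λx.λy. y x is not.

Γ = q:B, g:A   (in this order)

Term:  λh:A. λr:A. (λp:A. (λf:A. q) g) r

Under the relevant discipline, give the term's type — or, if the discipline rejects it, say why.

not well-typed under relevant — unused: h, p, f — weakening required
variable uses: q: 1×, g: 1×, h (bound): 0×, r (bound): 1×, p (bound): 0×, f (bound): 0×
uses in reading order: q, g, r
typing: the term checks, with type A -> A -> B
across the five disciplines: ordered ✗ · linear ✗ · affine ✓ · relevant ✗ · unrestricted ✓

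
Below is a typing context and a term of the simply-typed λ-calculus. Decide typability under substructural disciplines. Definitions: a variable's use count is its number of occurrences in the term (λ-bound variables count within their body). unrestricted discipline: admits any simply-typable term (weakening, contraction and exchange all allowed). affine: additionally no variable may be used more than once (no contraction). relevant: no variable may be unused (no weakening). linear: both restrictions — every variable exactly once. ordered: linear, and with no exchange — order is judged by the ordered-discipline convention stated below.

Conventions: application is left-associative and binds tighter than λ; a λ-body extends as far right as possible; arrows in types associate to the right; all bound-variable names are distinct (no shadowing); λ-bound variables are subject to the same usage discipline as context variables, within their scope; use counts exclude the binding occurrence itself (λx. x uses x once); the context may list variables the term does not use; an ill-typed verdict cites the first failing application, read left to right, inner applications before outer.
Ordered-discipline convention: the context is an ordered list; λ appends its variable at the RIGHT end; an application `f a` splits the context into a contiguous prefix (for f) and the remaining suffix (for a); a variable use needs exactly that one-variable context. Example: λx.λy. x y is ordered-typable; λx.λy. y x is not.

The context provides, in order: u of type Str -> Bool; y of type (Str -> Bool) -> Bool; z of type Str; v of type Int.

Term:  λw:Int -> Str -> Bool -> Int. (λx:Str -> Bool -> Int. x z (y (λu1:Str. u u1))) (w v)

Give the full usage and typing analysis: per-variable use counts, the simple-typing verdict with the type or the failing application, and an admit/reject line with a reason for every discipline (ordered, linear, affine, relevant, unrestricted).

usage: u: 1, y: 1, z: 1, v: 1, w [bound]: 1, x [bound]: 1, u1 [bound]: 1
use order (left to right): x, z, y, u, u1, w, v
typing: the term checks, with type (Int -> Str -> Bool -> Int) -> Int
ordered: ✗ — use order x, z, y, u, u1, w, v needs exchange
linear: ✓ — exactly-once usage across u, y, z, v, w, x, u1
affine: ✓ — u, y, z, v, w, x, u1: no repeats, contraction unneeded
relevant: ✓ — every one of u, y, z, v, w, x, u1 appears
unrestricted: ✓ — well-typed at (Int -> Str -> Bool -> Int) -> Int; no restrictions here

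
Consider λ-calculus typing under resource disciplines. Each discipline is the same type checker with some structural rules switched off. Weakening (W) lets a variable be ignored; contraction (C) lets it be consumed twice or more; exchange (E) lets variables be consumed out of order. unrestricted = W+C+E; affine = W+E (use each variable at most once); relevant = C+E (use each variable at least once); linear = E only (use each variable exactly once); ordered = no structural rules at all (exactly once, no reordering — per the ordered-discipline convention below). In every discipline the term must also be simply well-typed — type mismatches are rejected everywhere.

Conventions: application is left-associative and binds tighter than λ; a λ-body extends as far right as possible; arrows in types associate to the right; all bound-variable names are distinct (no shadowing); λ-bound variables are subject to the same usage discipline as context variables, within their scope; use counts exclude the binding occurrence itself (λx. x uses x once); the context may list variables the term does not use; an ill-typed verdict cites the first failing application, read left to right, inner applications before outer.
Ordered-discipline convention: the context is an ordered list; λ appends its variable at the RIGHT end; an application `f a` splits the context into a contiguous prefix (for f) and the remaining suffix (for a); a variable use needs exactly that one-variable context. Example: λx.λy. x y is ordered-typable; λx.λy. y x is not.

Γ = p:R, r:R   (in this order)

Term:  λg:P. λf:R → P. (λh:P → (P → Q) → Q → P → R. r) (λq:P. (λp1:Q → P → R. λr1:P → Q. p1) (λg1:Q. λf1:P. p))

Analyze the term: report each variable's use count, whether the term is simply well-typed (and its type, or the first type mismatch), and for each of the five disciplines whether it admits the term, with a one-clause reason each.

usage: p: 1×, r: 1×, g [bound]: 0×, f [bound]: 0×, h [bound]: 0×, q [bound]: 0×, p1 [bound]: 1×, r1 [bound]: 0×, g1 [bound]: 0×, f1 [bound]: 0×
left-to-right use order: r, p1, p
typing: well-typed — term : P → (R → P) → R
ordered: ✗, g, f, h, q, r1, g1, f1 never used (weakening)
linear: ✗, g, f, h, q, r1, g1, f1 never used (weakening)
affine: ✓, p, r, g, f, h, q, p1, r1, g1, f1: no repeats, contraction unneeded
relevant: ✗, g, f, h, q, r1, g1, f1 never used (weakening)
unrestricted: ✓, type-checks (P → (R → P) → R) and nothing is barred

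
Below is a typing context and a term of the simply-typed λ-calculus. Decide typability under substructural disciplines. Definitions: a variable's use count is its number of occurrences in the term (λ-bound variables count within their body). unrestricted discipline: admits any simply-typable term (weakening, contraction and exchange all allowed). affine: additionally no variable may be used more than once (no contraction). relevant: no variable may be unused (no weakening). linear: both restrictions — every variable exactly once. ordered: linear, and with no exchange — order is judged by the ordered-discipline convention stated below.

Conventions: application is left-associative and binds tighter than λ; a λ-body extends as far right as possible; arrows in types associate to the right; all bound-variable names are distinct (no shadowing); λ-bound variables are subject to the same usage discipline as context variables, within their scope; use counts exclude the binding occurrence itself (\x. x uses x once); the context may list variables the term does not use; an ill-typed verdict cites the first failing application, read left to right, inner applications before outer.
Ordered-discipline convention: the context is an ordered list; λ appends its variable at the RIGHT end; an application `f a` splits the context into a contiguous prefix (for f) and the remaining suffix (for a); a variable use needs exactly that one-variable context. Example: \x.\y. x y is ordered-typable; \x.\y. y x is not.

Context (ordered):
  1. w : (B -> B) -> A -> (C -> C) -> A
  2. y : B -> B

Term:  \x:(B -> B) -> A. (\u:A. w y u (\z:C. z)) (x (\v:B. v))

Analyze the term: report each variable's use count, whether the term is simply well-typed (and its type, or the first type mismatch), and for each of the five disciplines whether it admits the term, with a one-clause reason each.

counts: w: 1; y: 1; x [bound]: 1; u [bound]: 1; z [bound]: 1; v [bound]: 1
order of uses: w, y, u, z, x, v
typing: well-typed — term : ((B -> B) -> A) -> A
ordered: ✓ — one use each (w, y, x, u, z, v); ordered split holds
linear: ✓ — w, y, x, u, z, v: one use apiece
affine: ✓ — no duplicate uses among w, y, x, u, z, v
relevant: ✓ — none of w, y, x, u, z, v goes unused
unrestricted: ✓ — well-typed at ((B -> B) -> A) -> A; no restrictions here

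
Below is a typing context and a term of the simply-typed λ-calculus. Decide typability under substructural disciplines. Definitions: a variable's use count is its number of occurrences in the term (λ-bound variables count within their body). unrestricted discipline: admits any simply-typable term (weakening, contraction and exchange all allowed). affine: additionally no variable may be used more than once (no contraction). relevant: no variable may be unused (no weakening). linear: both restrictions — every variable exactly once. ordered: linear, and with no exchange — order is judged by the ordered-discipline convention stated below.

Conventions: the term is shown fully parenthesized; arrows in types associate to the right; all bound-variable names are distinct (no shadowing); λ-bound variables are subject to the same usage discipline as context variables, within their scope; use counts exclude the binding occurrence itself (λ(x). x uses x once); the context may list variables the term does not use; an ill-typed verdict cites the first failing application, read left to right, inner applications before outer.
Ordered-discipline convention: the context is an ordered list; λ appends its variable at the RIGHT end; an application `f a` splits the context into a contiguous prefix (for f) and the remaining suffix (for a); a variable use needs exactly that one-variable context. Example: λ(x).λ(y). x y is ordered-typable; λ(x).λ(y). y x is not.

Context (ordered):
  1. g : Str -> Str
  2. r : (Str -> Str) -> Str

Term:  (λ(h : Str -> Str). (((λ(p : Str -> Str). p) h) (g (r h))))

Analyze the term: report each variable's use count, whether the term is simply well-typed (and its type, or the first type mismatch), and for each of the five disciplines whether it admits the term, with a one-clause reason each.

counts: g: 1×, r: 1×, h (λ-bound): 2×, p (λ-bound): 1×
uses in reading order: p, h, g, r, h
typing: well-typed — term : (Str -> Str) -> Str
ordered ✗ (h ×2 used more than once (contraction))
linear ✗ (h ×2 used more than once (contraction))
affine ✗ (h ×2 used more than once (contraction))
relevant ✓ (none of g, r, h, p goes unused)
unrestricted ✓ (simply typable at (Str -> Str) -> Str; W, C, E all held)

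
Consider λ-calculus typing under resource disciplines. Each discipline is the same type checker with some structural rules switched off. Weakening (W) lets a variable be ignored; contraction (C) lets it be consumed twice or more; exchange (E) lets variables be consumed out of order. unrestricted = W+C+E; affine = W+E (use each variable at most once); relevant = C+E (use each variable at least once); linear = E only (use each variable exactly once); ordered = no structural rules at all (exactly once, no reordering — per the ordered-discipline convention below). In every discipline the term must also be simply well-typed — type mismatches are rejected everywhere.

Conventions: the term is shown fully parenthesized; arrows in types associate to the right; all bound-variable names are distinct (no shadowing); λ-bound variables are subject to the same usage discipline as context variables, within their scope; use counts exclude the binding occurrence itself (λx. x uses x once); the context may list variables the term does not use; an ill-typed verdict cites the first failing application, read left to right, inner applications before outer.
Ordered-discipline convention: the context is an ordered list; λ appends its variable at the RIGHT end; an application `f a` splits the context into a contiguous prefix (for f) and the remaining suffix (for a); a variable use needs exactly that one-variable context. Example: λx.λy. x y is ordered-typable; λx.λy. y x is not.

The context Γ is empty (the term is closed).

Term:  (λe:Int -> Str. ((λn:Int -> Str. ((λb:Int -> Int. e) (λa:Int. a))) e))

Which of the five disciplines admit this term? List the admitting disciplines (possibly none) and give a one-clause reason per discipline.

accepted by: unrestricted
usage: e (bound)=2, n (bound)=0, b (bound)=0, a (bound)=1
order of uses: e, a, e
typing: well-typed at (Int -> Str) -> Int -> Str
ordered: ✗, repeated use of e ×2; unused: n, b — weakening required
linear: ✗, repeated use of e ×2; unused: n, b — weakening required
affine: ✗, repeated use of e ×2
relevant: ✗, unused: n, b — weakening required
unrestricted: ✓, type-checks ((Int -> Str) -> Int -> Str) and nothing is barred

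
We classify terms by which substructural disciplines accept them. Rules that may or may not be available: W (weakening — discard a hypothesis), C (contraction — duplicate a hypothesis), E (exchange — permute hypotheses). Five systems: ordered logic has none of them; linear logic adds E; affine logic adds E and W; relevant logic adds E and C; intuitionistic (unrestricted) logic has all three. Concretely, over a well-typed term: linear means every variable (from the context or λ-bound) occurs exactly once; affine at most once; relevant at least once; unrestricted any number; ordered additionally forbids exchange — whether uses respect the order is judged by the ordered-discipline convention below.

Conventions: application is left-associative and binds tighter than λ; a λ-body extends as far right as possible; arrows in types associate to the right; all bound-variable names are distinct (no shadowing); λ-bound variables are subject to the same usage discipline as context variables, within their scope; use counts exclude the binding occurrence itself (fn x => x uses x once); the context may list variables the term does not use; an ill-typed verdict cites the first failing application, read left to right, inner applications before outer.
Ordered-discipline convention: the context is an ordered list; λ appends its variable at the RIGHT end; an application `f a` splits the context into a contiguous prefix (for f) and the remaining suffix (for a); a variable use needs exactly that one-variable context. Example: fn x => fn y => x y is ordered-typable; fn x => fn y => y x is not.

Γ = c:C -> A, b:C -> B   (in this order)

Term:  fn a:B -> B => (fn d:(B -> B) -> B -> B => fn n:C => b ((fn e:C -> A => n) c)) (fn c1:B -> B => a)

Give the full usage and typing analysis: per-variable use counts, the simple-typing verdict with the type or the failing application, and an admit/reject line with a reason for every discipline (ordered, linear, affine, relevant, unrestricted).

counts: c ×1; b ×1; a (λ-bound) ×1; d (λ-bound) ×0; n (λ-bound) ×1; e (λ-bound) ×0; c1 (λ-bound) ×0
use order (left to right): b, n, c, a
typing: well-typed — term : (B -> B) -> C -> B
ordered ✗ (needs weakening: d, e, c1 unused)
linear ✗ (needs weakening: d, e, c1 unused)
affine ✓ (at most one use each (c, b, a, d, n, e, c1))
relevant ✗ (needs weakening: d, e, c1 unused)
unrestricted ✓ (typability at (B -> B) -> C -> B is all that's needed)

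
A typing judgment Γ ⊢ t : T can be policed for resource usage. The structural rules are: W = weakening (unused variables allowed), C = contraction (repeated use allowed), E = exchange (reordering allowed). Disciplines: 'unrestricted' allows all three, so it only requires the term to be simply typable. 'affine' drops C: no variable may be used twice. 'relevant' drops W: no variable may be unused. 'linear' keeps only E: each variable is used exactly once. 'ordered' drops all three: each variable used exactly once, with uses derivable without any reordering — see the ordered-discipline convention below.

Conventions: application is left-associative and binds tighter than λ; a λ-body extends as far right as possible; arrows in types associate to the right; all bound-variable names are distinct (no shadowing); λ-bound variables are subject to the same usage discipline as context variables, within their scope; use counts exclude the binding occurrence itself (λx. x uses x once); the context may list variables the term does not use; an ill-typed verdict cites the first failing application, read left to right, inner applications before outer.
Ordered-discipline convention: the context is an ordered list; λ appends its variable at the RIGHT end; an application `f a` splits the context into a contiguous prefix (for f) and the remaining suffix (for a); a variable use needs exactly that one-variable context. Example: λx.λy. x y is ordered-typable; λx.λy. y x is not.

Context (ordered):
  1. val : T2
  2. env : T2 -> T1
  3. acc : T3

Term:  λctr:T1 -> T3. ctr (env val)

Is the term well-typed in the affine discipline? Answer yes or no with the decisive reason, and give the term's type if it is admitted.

yes — none of val, env, acc, ctr used more than once; term : (T1 -> T3) -> T3
usage: val: 1×; env: 1×; acc: 0×; ctr (bound): 1×
order of uses: ctr, env, val
typing: ✓ — (T1 -> T3) -> T3
per-discipline verdicts: ordered ✗, linear ✗, affine ✓, relevant ✗, unrestricted ✓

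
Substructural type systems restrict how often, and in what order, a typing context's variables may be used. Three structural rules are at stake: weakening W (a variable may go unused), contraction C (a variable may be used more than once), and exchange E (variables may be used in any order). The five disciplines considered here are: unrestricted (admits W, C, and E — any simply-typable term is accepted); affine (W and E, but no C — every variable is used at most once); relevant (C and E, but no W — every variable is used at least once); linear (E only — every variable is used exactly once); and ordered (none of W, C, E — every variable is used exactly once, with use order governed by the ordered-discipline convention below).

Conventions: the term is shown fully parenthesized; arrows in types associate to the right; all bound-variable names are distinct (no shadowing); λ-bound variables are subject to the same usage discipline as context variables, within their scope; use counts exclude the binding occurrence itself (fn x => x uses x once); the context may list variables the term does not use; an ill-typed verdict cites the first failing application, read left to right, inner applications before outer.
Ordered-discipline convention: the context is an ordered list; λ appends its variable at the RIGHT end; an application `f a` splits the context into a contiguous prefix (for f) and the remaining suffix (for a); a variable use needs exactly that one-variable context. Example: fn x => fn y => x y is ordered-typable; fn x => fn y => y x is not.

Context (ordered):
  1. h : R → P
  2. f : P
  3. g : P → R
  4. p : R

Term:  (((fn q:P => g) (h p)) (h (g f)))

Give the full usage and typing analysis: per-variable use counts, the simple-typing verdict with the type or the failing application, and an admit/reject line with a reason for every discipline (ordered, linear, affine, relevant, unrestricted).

counts: h=2; f=1; g=2; p=1; q (λ-bound)=0
use order (left to right): g, h, p, h, g, f
typing: ✓ — R
ordered ✗ (h ×2, g ×2 used more than once (contraction); unused: q — weakening required)
linear ✗ (h ×2, g ×2 used more than once (contraction); unused: q — weakening required)
affine ✗ (h ×2, g ×2 used more than once (contraction))
relevant ✗ (unused: q — weakening required)
unrestricted ✓ (typability at R is all that's needed)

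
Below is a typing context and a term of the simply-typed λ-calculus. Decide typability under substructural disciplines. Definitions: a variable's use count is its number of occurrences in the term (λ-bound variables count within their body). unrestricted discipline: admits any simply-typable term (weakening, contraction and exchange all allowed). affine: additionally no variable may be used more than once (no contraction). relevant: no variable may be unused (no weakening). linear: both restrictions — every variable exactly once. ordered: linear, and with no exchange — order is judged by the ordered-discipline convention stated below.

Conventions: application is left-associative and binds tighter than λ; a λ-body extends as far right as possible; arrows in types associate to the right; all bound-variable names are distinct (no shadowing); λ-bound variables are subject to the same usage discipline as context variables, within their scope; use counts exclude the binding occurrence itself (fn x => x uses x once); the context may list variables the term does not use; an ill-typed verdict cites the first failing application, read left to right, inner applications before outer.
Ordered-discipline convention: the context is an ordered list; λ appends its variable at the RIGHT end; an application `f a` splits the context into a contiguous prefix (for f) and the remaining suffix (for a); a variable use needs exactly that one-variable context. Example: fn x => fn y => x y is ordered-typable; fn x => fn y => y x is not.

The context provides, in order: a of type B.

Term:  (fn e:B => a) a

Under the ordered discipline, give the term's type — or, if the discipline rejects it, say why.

not well-typed under ordered — repeated use of a ×2; unused: e — weakening required
variable uses: a: 2; e (λ-bound): 0
uses in reading order: a, a
typing: the term checks, with type B
all disciplines: ordered ✗ · linear ✗ · affine ✗ · relevant ✗ · unrestricted ✓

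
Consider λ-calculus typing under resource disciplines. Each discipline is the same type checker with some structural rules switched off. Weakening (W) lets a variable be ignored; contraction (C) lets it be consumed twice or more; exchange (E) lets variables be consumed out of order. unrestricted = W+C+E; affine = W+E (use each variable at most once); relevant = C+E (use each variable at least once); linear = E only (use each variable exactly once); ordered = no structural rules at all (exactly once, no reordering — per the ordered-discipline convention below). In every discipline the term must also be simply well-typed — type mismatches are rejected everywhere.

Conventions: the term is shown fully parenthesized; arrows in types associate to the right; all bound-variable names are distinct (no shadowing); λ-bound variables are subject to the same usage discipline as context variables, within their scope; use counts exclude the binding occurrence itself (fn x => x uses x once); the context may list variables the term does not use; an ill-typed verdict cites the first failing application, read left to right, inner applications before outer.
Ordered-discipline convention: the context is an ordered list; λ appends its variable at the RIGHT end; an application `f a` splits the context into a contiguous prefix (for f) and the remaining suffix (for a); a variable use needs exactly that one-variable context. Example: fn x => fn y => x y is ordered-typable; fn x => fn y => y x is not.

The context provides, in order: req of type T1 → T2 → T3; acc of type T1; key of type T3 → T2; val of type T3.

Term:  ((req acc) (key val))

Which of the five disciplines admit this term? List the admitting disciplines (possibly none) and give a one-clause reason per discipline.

admitted by: ordered, linear, affine, relevant, unrestricted
variable uses: req ×1, acc ×1, key ×1, val ×1
uses in reading order: req, acc, key, val
typing: ✓ — T3
ordered: ✓ — req, acc, key, val: once each, no exchange needed
linear: ✓ — single use per variable (req, acc, key, val)
affine: ✓ — none of req, acc, key, val used more than once
relevant: ✓ — every one of req, acc, key, val appears
unrestricted: ✓ — well-typed at T3; no restrictions here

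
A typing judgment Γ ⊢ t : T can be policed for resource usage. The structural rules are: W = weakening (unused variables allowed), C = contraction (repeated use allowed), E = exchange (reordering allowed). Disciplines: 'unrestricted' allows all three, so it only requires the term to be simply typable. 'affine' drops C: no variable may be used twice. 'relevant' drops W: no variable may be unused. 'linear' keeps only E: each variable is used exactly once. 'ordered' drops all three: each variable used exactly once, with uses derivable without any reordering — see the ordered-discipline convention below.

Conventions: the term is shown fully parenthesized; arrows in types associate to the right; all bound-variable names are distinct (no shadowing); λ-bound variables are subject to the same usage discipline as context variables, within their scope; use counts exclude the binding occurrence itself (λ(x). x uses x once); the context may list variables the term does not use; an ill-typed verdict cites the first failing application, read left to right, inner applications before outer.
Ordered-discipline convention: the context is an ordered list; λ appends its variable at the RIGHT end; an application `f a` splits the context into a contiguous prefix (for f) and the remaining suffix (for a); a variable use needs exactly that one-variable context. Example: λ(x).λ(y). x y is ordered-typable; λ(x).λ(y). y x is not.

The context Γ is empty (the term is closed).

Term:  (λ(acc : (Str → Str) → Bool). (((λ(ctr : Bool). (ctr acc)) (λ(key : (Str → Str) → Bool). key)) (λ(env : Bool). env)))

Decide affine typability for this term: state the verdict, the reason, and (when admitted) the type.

no — the type mismatch rejects it
use counts: acc [bound]=1; ctr [bound]=1; key [bound]=1; env [bound]=1
use order (left to right): ctr, acc, key, env
typing: ill-typed: can't apply a value of type Bool
summary: ordered ✗ | linear ✗ | affine ✗ | relevant ✗ | unrestricted ✗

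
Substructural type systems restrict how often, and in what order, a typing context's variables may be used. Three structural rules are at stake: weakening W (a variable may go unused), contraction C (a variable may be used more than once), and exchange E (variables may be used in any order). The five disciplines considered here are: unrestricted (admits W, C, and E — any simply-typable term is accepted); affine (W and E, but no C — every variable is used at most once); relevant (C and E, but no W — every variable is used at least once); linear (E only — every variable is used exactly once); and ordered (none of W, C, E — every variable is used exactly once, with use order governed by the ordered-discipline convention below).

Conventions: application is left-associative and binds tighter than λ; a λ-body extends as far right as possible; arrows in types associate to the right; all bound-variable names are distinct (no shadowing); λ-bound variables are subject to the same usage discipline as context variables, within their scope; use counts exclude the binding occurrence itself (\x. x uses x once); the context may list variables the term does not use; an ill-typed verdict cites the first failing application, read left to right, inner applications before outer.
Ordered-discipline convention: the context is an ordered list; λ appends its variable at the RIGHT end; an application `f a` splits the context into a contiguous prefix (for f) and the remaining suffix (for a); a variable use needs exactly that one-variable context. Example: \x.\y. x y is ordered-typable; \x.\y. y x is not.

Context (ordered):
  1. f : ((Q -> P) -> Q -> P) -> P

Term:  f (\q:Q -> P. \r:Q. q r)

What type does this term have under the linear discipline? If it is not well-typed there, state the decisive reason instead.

term : P
usage: f=1, q (λ-bound)=1, r (λ-bound)=1
uses in reading order: f, q, r
typing: well-typed at P
across the five disciplines: ordered ✓ · linear ✓ · affine ✓ · relevant ✓ · unrestricted ✓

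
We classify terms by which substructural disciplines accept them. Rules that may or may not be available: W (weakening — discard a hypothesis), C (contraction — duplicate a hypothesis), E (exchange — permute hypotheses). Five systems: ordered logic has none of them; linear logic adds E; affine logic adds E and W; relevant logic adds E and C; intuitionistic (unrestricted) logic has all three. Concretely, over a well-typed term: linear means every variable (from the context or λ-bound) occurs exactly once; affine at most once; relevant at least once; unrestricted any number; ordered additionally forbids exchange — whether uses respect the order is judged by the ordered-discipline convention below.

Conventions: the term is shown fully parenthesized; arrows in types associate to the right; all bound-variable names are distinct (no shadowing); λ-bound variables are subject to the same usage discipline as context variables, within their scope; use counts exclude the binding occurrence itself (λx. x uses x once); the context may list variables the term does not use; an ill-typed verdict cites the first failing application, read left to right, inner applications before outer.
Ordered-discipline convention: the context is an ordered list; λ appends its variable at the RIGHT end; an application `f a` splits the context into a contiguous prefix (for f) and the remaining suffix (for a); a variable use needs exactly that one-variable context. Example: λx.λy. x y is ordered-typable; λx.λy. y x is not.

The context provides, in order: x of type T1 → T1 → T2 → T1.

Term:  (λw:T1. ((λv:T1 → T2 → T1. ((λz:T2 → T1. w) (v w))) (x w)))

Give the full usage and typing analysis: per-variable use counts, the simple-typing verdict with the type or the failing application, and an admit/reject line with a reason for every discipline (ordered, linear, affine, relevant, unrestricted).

use counts: x: 1×; w (bound): 3×; v (bound): 1×; z (bound): 0×
left-to-right use order: w, v, w, x, w
typing: the term checks, with type T1 → T1
ordered: ✗, repeated use of w ×3; z never used (weakening)
linear: ✗, repeated use of w ×3; z never used (weakening)
affine: ✗, repeated use of w ×3
relevant: ✗, z never used (weakening)
unrestricted: ✓, simply typable at T1 → T1; W, C, E all held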